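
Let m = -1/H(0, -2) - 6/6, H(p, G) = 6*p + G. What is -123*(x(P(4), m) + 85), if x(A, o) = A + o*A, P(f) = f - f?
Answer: -10455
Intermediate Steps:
P(f) = 0
H(p, G) = G + 6*p
m = -½ (m = -1/(-2 + 6*0) - 6/6 = -1/(-2 + 0) - 6*⅙ = -1/(-2) - 1 = -1*(-½) - 1 = ½ - 1 = -½ ≈ -0.50000)
x(A, o) = A + A*o
-123*(x(P(4), m) + 85) = -123*(0*(1 - ½) + 85) = -123*(0*(½) + 85) = -123*(0 + 85) = -123*85 = -10455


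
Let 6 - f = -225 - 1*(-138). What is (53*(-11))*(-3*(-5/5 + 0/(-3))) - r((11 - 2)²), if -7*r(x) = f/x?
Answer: -330530/189 ≈ -1748.8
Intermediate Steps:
f = 93 (f = 6 - (-225 - 1*(-138)) = 6 - (-225 + 138) = 6 - 1*(-87) = 6 + 87 = 93)
r(x) = -93/(7*x)
(53*(-11))*(-3*(-5/5 + 0/(-3))) - r((11 - 2)²) = (53*(-11))*(-3*(-5/5 + 0/(-3))) - (-93)/(7*((11 - 2)²)) = -(-1749)*(-5*⅕ + 0*(-⅓)) - (-93)/(7*(9²)) = -(-1749)*(-1 + 0) - (-93)/(7*81) = -(-1749)*(-1) - (-93)/(7*81) = -583*3 - 1*(-31/189) = -1749 + 31/189 = -330530/189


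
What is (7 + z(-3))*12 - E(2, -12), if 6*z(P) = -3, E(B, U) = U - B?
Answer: 92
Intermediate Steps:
z(P) = -½ (z(P) = (⅙)*(-3) = -½)
(7 + z(-3))*12 - E(2, -12) = (7 - ½)*12 - (-12 - 1*2) = (13/2)*12 - (-12 - 2) = 78 - 1*(-14) = 78 + 14 = 92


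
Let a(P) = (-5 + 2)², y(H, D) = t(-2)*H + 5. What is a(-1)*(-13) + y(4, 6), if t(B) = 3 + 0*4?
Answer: -100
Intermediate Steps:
t(B) = 3 (t(B) = 3 + 0 = 3)
y(H, D) = 5 + 3*H (y(H, D) = 3*H + 5 = 5 + 3*H)
a(P) = 9 (a(P) = (-3)² = 9)
a(-1)*(-13) + y(4, 6) = 9*(-13) + (5 + 3*4) = -117 + (5 + 12) = -117 + 17 = -100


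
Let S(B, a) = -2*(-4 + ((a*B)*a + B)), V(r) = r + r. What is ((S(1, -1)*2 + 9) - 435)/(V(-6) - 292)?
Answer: 11/8 ≈ 1.3750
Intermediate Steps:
V(r) = 2*r
S(B, a) = 8 - 2*B - 2*B*a² (S(B, a) = -2*(-4 + ((B*a)*a + B)) = -2*(-4 + (B*a² + B)) = -2*(-4 + (B + B*a²)) = -2*(-4 + B + B*a²) = 8 - 2*B - 2*B*a²)
((S(1, -1)*2 + 9) - 435)/(V(-6) - 292) = (((8 - 2*1 - 2*1*(-1)²)*2 + 9) - 435)/(2*(-6) - 292) = (((8 - 2 - 2*1*1)*2 + 9) - 435)/(-12 - 292) = (((8 - 2 - 2)*2 + 9) - 435)/(-304) = ((4*2 + 9) - 435)*(-1/304) = ((8 + 9) - 435)*(-1/304) = (17 - 435)*(-1/304) = -418*(-1/304) = 11/8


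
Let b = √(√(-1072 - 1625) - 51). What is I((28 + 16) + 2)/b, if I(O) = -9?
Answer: -9/√(-51 + I*√2697) ≈ -0.40811 + 0.97277*I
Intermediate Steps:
b = √(-51 + I*√2697) (b = √(√(-2697) - 51) = √(I*√2697 - 51) = √(-51 + I*√2697) ≈ 3.3006 + 7.8673*I)
I((28 + 16) + 2)/b = -9/√(-51 + I*√2697)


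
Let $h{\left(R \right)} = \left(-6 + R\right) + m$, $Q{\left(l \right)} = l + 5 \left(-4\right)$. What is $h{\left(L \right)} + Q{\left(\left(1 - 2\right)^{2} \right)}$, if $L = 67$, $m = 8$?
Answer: $50$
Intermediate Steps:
$Q{\left(l \right)} = -20 + l$ ($Q{\left(l \right)} = l - 20 = -20 + l$)
$h{\left(R \right)} = 2 + R$ ($h{\left(R \right)} = \left(-6 + R\right) + 8 = 2 + R$)
$h{\left(L \right)} + Q{\left(\left(1 - 2\right)^{2} \right)} = \left(2 + 67\right) - \left(20 - \left(1 - 2\right)^{2}\right) = 69 - \left(20 - \left(-1\right)^{2}\right) = 69 + \left(-20 + 1\right) = 69 - 19 = 50$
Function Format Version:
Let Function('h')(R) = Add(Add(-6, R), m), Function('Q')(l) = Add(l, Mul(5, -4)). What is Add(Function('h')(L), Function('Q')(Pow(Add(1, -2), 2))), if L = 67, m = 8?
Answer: 50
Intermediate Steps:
Function('Q')(l) = Add(-20, l) (Function('Q')(l) = Add(l, -20) = Add(-20, l))
Function('h')(R) = Add(2, R) (Function('h')(R) = Add(Add(-6, R), 8) = Add(2, R))
Add(Function('h')(L), Function('Q')(Pow(Add(1, -2), 2))) = Add(Add(2, 67), Add(-20, Pow(Add(1, -2), 2))) = Add(69, Add(-20, Pow(-1, 2))) = Add(69, Add(-20, 1)) = Add(69, -19) = 50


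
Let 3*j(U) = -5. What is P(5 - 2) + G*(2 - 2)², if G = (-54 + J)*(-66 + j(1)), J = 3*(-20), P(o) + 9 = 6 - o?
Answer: -6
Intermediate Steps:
j(U) = -5/3 (j(U) = (⅓)*(-5) = -5/3)
P(o) = -3 - o (P(o) = -9 + (6 - o) = -3 - o)
J = -60
G = 7714 (G = (-54 - 60)*(-66 - 5/3) = -114*(-203/3) = 7714)
P(5 - 2) + G*(2 - 2)² = (-3 - (5 - 2)) + 7714*(2 - 2)² = (-3 - 1*3) + 7714*0² = (-3 - 3) + 7714*0 = -6 + 0 = -6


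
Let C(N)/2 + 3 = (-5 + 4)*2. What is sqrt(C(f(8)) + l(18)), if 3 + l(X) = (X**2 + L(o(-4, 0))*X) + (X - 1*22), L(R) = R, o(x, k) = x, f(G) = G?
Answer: sqrt(235) ≈ 15.330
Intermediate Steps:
C(N) = -10 (C(N) = -6 + 2*((-5 + 4)*2) = -6 + 2*(-1*2) = -6 + 2*(-2) = -6 - 4 = -10)
l(X) = -25 + X**2 - 3*X (l(X) = -3 + ((X**2 - 4*X) + (X - 1*22)) = -3 + ((X**2 - 4*X) + (X - 22)) = -3 + ((X**2 - 4*X) + (-22 + X)) = -3 + (-22 + X**2 - 3*X) = -25 + X**2 - 3*X)
sqrt(C(f(8)) + l(18)) = sqrt(-10 + (-25 + 18**2 - 3*18)) = sqrt(-10 + (-25 + 324 - 54)) = sqrt(-10 + 245) = sqrt(235)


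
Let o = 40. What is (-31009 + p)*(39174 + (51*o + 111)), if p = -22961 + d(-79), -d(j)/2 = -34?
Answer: -2227500150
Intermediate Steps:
d(j) = 68 (d(j) = -2*(-34) = 68)
p = -22893 (p = -22961 + 68 = -22893)
(-31009 + p)*(39174 + (51*o + 111)) = (-31009 - 22893)*(39174 + (51*40 + 111)) = -53902*(39174 + (2040 + 111)) = -53902*(39174 + 2151) = -53902*41325 = -2227500150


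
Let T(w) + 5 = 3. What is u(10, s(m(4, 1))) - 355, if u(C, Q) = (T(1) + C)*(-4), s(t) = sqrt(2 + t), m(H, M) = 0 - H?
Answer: -387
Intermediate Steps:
T(w) = -2 (T(w) = -5 + 3 = -2)
m(H, M) = -H
u(C, Q) = 8 - 4*C (u(C, Q) = (-2 + C)*(-4) = 8 - 4*C)
u(10, s(m(4, 1))) - 355 = (8 - 4*10) - 355 = (8 - 40) - 355 = -32 - 355 = -387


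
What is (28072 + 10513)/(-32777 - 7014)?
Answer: -38585/39791 ≈ -0.96969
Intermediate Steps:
(28072 + 10513)/(-32777 - 7014) = 38585/(-39791) = 38585*(-1/39791) = -38585/39791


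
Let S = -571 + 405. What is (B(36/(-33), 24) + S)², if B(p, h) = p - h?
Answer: 4418404/121 ≈ 36516.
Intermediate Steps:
S = -166
(B(36/(-33), 24) + S)² = ((36/(-33) - 1*24) - 166)² = ((36*(-1/33) - 24) - 166)² = ((-12/11 - 24) - 166)² = (-276/11 - 166)² = (-2102/11)² = 4418404/121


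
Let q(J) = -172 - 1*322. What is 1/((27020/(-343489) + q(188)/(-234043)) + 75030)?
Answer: 80391196027/6031745283747516 ≈ 1.3328e-5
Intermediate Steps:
q(J) = -494 (q(J) = -172 - 322 = -494)
1/((27020/(-343489) + q(188)/(-234043)) + 75030) = 1/((27020/(-343489) - 494/(-234043)) + 75030) = 1/((27020*(-1/343489) - 494*(-1/234043)) + 75030) = 1/((-27020/343489 + 494/234043) + 75030) = 1/(-6154158294/80391196027 + 75030) = 1/(6031745283747516/80391196027) = 80391196027/6031745283747516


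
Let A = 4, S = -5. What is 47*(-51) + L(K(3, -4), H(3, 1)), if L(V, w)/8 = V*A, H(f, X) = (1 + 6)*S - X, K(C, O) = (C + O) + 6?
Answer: -2237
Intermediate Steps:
K(C, O) = 6 + C + O
H(f, X) = -35 - X (H(f, X) = (1 + 6)*(-5) - X = 7*(-5) - X = -35 - X)
L(V, w) = 32*V (L(V, w) = 8*(V*4) = 8*(4*V) = 32*V)
47*(-51) + L(K(3, -4), H(3, 1)) = 47*(-51) + 32*(6 + 3 - 4) = -2397 + 32*5 = -2397 + 160 = -2237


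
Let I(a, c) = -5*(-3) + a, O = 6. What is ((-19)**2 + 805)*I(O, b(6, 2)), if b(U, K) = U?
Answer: 24486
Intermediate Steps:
I(a, c) = 15 + a
((-19)**2 + 805)*I(O, b(6, 2)) = ((-19)**2 + 805)*(15 + 6) = (361 + 805)*21 = 1166*21 = 24486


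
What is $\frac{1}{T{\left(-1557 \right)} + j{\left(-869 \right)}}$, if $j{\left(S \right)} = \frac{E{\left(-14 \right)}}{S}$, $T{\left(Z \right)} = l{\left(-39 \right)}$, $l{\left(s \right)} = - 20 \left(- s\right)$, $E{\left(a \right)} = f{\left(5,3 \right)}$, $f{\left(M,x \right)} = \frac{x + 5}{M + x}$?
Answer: $- \frac{869}{677821} \approx -0.001282$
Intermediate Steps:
$f{\left(M,x \right)} = \frac{5 + x}{M + x}$
$E{\left(a \right)} = 1$ ($E{\left(a \right)} = \frac{5 + 3}{5 + 3} = \frac{1}{8} \cdot 8 = 1$)
$l{\left(s \right)} = 20 s$
$T{\left(Z \right)} = -780$ ($T{\left(Z \right)} = 20 \left(-39\right) = -780$)
$j{\left(S \right)} = \frac{1}{S}$ ($j{\left(S \right)} = 1 \frac{1}{S} = \frac{1}{S}$)
$\frac{1}{T{\left(-1557 \right)} + j{\left(-869 \right)}} = \frac{1}{-780 + \frac{1}{-869}} = \frac{1}{-780 - \frac{1}{869}} = \frac{1}{- \frac{677821}{869}} = - \frac{869}{677821}$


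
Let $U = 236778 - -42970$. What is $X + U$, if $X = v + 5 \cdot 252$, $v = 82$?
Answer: $281090$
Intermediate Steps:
$X = 1342$ ($X = 82 + 5 \cdot 252 = 82 + 1260 = 1342$)
$U = 279748$ ($U = 236778 + 42970 = 279748$)
$X + U = 1342 + 279748 = 281090$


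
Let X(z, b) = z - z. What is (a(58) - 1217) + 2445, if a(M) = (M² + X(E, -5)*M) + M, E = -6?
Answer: 4650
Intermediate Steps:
X(z, b) = 0
a(M) = M + M² (a(M) = (M² + 0*M) + M = (M² + 0) + M = M² + M = M + M²)
(a(58) - 1217) + 2445 = (58*(1 + 58) - 1217) + 2445 = (58*59 - 1217) + 2445 = (3422 - 1217) + 2445 = 2205 + 2445 = 4650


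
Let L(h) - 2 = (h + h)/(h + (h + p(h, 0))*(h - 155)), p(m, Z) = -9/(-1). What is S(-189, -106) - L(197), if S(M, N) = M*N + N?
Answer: 176324780/8849 ≈ 19926.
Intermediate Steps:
p(m, Z) = 9 (p(m, Z) = -9*(-1) = 9)
S(M, N) = N + M*N
L(h) = 2 + 2*h/(h + (-155 + h)*(9 + h)) (L(h) = 2 + (h + h)/(h + (h + 9)*(h - 155)) = 2 + (2*h)/(h + (9 + h)*(-155 + h)) = 2 + (2*h)/(h + (-155 + h)*(9 + h)) = 2 + 2*h/(h + (-155 + h)*(9 + h)))
S(-189, -106) - L(197) = -106*(1 - 189) - 2*(-1395 + 197² - 144*197)/(-1395 + 197² - 145*197) = -106*(-188) - 2*(-1395 + 38809 - 28368)/(-1395 + 38809 - 28565) = 19928 - 2*9046/8849 = 19928 - 1*18092/8849 = 19928 - 18092/8849 = 176324780/8849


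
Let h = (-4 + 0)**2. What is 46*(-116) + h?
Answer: -5320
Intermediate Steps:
h = 16 (h = (-4)**2 = 16)
46*(-116) + h = 46*(-116) + 16 = -5336 + 16 = -5320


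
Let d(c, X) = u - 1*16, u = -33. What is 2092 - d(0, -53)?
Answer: 2141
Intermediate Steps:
d(c, X) = -49 (d(c, X) = -33 - 1*16 = -33 - 16 = -49)
2092 - d(0, -53) = 2092 - 1*(-49) = 2092 + 49 = 2141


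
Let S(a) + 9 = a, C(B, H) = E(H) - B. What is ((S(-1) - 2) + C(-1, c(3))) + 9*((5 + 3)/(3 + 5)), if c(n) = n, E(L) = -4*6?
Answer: -26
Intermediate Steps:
E(L) = -24
C(B, H) = -24 - B
S(a) = -9 + a
((S(-1) - 2) + C(-1, c(3))) + 9*((5 + 3)/(3 + 5)) = (((-9 - 1) - 2) + (-24 - 1*(-1))) + 9*((5 + 3)/(3 + 5)) = ((-10 - 2) + (-24 + 1)) + 9*(8/8) = (-12 - 23) + 9*(8*(⅛)) = -35 + 9*1 = -35 + 9 = -26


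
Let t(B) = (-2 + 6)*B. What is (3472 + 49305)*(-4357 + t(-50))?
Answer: -240504789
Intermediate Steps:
t(B) = 4*B
(3472 + 49305)*(-4357 + t(-50)) = (3472 + 49305)*(-4357 + 4*(-50)) = 52777*(-4357 - 200) = 52777*(-4557) = -240504789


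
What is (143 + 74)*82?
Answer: 17794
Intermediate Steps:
(143 + 74)*82 = 217*82 = 17794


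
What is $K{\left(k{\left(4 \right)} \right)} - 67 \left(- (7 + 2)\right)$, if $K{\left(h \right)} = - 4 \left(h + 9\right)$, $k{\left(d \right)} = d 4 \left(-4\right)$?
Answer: $823$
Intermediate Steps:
$k{\left(d \right)} = - 16 d$ ($k{\left(d \right)} = 4 d \left(-4\right) = - 16 d$)
$K{\left(h \right)} = -36 - 4 h$ ($K{\left(h \right)} = - 4 \left(9 + h\right) = -36 - 4 h$)
$K{\left(k{\left(4 \right)} \right)} - 67 \left(- (7 + 2)\right) = \left(-36 - 4 \left(\left(-16\right) 4\right)\right) - 67 \left(- (7 + 2)\right) = \left(-36 - -256\right) - 67 \left(\left(-1\right) 9\right) = \left(-36 + 256\right) - -603 = 220 + 603 = 823$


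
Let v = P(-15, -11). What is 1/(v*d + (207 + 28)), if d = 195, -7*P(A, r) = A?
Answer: 7/4570 ≈ 0.0015317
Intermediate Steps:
P(A, r) = -A/7
v = 15/7 (v = -1/7*(-15) = 15/7 ≈ 2.1429)
1/(v*d + (207 + 28)) = 1/((15/7)*195 + (207 + 28)) = 1/(2925/7 + 235) = 1/(4570/7) = 7/4570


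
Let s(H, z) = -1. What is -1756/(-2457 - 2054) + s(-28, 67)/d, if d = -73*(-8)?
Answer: 1020993/2634424 ≈ 0.38756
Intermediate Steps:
d = 584
-1756/(-2457 - 2054) + s(-28, 67)/d = -1756/(-2457 - 2054) - 1/584 = -1756/(-4511) - 1*1/584 = -1756*(-1/4511) - 1/584 = 1756/4511 - 1/584 = 1020993/2634424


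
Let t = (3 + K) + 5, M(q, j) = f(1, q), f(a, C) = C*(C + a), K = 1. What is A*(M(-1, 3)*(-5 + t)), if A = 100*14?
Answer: 0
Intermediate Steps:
M(q, j) = q*(1 + q) (M(q, j) = q*(q + 1) = q*(1 + q))
t = 9 (t = (3 + 1) + 5 = 4 + 5 = 9)
A = 1400
A*(M(-1, 3)*(-5 + t)) = 1400*((-(1 - 1))*(-5 + 9)) = 1400*(-1*0*4) = 1400*(0*4) = 1400*0 = 0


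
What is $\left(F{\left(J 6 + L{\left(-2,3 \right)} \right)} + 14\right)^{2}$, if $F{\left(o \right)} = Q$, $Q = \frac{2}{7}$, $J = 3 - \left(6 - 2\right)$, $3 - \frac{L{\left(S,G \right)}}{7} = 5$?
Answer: $\frac{10000}{49} \approx 204.08$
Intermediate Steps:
$L{\left(S,G \right)} = -14$ ($L{\left(S,G \right)} = 21 - 35 = -14$)
$J = -1$ ($J = 3 - 4 = -1$)
$Q = \frac{2}{7}$ ($Q = 2 \cdot \frac{1}{7} = \frac{2}{7} \approx 0.28571$)
$F{\left(o \right)} = \frac{2}{7}$
$\left(F{\left(J 6 + L{\left(-2,3 \right)} \right)} + 14\right)^{2} = \left(\frac{2}{7} + 14\right)^{2} = \left(\frac{100}{7}\right)^{2} = \frac{10000}{49}$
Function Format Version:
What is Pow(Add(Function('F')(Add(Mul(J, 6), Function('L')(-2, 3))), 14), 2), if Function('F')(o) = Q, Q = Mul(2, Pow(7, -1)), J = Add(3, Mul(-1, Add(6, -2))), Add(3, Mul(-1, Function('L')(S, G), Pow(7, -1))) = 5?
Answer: Rational(10000, 49) ≈ 204.08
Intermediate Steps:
Function('L')(S, G) = -14 (Function('L')(S, G) = Add(21, Mul(-7, 5)) = Add(21, -35) = -14)
J = -1 (J = Add(3, Mul(-1, 4)) = Add(3, -4) = -1)
Q = Rational(2, 7) (Q = Mul(2, Rational(1, 7)) = Rational(2, 7) ≈ 0.28571)
Function('F')(o) = Rational(2, 7)
Pow(Add(Function('F')(Add(Mul(J, 6), Function('L')(-2, 3))), 14), 2) = Pow(Add(Rational(2, 7), 14), 2) = Pow(Rational(100, 7), 2) = Rational(10000, 49)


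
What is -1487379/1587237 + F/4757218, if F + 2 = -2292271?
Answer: -3571388890441/2516944142222 ≈ -1.4189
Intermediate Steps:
F = -2292273 (F = -2 - 2292271 = -2292273)
-1487379/1587237 + F/4757218 = -1487379/1587237 - 2292273/4757218 = -1487379*1/1587237 - 2292273*1/4757218 = -495793/529079 - 2292273/4757218 = -3571388890441/2516944142222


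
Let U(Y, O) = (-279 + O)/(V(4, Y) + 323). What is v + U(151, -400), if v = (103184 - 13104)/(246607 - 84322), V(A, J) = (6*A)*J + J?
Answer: 5754585/14778754 ≈ 0.38938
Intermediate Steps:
V(A, J) = J + 6*A*J (V(A, J) = 6*A*J + J = J + 6*A*J)
U(Y, O) = (-279 + O)/(323 + 25*Y) (U(Y, O) = (-279 + O)/(Y*(1 + 6*4) + 323) = (-279 + O)/(Y*(1 + 24) + 323) = (-279 + O)/(Y*25 + 323) = (-279 + O)/(25*Y + 323) = (-279 + O)/(323 + 25*Y))
v = 18016/32457 (v = 90080/162285 = 90080*(1/162285) = 18016/32457 ≈ 0.55507)
v + U(151, -400) = 18016/32457 + (-279 - 400)/(323 + 25*151) = 18016/32457 - 679/(323 + 3775) = 18016/32457 - 679/4098 = 5754585/14778754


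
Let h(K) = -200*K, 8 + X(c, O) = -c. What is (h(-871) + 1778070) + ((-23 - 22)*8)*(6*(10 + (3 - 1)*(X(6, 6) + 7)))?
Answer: 1960910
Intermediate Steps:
X(c, O) = -8 - c
(h(-871) + 1778070) + ((-23 - 22)*8)*(6*(10 + (3 - 1)*(X(6, 6) + 7))) = (-200*(-871) + 1778070) + ((-23 - 22)*8)*(6*(10 + (3 - 1)*((-8 - 1*6) + 7))) = (174200 + 1778070) + (-45*8)*(6*(10 + 2*((-8 - 6) + 7))) = 1952270 - 2160*(10 + 2*(-14 + 7)) = 1952270 - 2160*(10 + 2*(-7)) = 1952270 - 2160*(10 - 14) = 1952270 - 2160*(-4) = 1952270 - 360*(-24) = 1952270 + 8640 = 1960910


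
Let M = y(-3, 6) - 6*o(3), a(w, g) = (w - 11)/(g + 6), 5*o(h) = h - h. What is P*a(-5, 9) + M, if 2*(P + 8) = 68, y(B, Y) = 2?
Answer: -386/15 ≈ -25.733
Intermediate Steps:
o(h) = 0 (o(h) = (h - h)/5 = (⅕)*0 = 0)
a(w, g) = (-11 + w)/(6 + g)
M = 2 (M = 2 - 6*0 = 2 + 0 = 2)
P = 26 (P = -8 + (½)*68 = -8 + 34 = 26)
P*a(-5, 9) + M = 26*((-11 - 5)/(6 + 9)) + 2 = 26*(-16/15) + 2 = -416/15 + 2 = -386/15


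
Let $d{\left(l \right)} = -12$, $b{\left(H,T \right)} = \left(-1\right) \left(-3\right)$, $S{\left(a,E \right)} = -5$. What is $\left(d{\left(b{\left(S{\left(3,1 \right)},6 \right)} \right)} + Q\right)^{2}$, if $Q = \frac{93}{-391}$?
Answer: $\frac{22896225}{152881} \approx 149.76$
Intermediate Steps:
$b{\left(H,T \right)} = 3$
$Q = - \frac{93}{391}$ ($Q = 93 \left(- \frac{1}{391}\right) = - \frac{93}{391} \approx -0.23785$)
$\left(d{\left(b{\left(S{\left(3,1 \right)},6 \right)} \right)} + Q\right)^{2} = \left(-12 - \frac{93}{391}\right)^{2} = \left(- \frac{4785}{391}\right)^{2} = \frac{22896225}{152881}$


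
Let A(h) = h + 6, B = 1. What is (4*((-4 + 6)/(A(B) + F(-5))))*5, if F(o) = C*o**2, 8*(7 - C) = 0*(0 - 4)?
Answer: 20/91 ≈ 0.21978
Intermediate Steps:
C = 7 (C = 7 - 0*(0 - 4) = 7 - 0*(-4) = 7 - 1/8*0 = 7 + 0 = 7)
A(h) = 6 + h
F(o) = 7*o**2
(4*((-4 + 6)/(A(B) + F(-5))))*5 = (4*((-4 + 6)/((6 + 1) + 7*(-5)**2)))*5 = (4*(2/(7 + 7*25)))*5 = (4*(2/(7 + 175)))*5 = (4*(2/182))*5 = (4*(2*(1/182)))*5 = (4*(1/91))*5 = (4/91)*5 = 20/91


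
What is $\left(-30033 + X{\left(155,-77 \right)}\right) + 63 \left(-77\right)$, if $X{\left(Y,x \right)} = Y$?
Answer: $-34729$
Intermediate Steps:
$\left(-30033 + X{\left(155,-77 \right)}\right) + 63 \left(-77\right) = \left(-30033 + 155\right) + 63 \left(-77\right) = -29878 - 4851 = -34729$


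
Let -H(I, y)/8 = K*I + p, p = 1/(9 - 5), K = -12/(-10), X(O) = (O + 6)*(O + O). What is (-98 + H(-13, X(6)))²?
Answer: 15376/25 ≈ 615.04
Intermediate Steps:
X(O) = 2*O*(6 + O) (X(O) = (6 + O)*(2*O) = 2*O*(6 + O))
K = 6/5 (K = -12*(-⅒) = 6/5 ≈ 1.2000)
p = ¼ (p = 1/4 = ¼ ≈ 0.25000)
H(I, y) = -2 - 48*I/5 (H(I, y) = -8*(6*I/5 + ¼) = -8*(¼ + 6*I/5) = -2 - 48*I/5)
(-98 + H(-13, X(6)))² = (-98 + (-2 - 48/5*(-13)))² = (-98 + (-2 + 624/5))² = (-98 + 614/5)² = (124/5)² = 15376/25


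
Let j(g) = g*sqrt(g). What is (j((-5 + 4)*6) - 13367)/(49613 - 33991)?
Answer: -13367/15622 - 3*I*sqrt(6)/7811 ≈ -0.85565 - 0.00094078*I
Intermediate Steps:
j(g) = g**(3/2)
(j((-5 + 4)*6) - 13367)/(49613 - 33991) = (((-5 + 4)*6)**(3/2) - 13367)/(49613 - 33991) = ((-1*6)**(3/2) - 13367)/15622 = ((-6)**(3/2) - 13367)*(1/15622) = (-6*I*sqrt(6) - 13367)*(1/15622) = (-13367 - 6*I*sqrt(6))*(1/15622) = -13367/15622 - 3*I*sqrt(6)/7811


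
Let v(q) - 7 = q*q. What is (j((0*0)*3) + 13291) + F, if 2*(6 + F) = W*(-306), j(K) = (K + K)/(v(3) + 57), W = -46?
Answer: 20323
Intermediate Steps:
v(q) = 7 + q² (v(q) = 7 + q*q = 7 + q²)
j(K) = 2*K/73 (j(K) = (K + K)/((7 + 3²) + 57) = (2*K)/((7 + 9) + 57) = (2*K)/(16 + 57) = (2*K)/73 = (2*K)*(1/73) = 2*K/73)
F = 7032 (F = -6 + (-46*(-306))/2 = -6 + (½)*14076 = -6 + 7038 = 7032)
(j((0*0)*3) + 13291) + F = (2*((0*0)*3)/73 + 13291) + 7032 = (2*(0*3)/73 + 13291) + 7032 = ((2/73)*0 + 13291) + 7032 = (0 + 13291) + 7032 = 13291 + 7032 = 20323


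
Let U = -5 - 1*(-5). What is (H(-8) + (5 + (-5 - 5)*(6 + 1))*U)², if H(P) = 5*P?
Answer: 1600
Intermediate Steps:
U = 0 (U = -5 + 5 = 0)
(H(-8) + (5 + (-5 - 5)*(6 + 1))*U)² = (5*(-8) + (5 + (-5 - 5)*(6 + 1))*0)² = (-40 + (5 - 10*7)*0)² = (-40 + (5 - 70)*0)² = (-40 - 65*0)² = (-40 + 0)² = (-40)² = 1600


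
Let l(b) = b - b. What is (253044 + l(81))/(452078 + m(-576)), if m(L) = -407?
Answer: 7668/13687 ≈ 0.56024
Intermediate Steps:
l(b) = 0
(253044 + l(81))/(452078 + m(-576)) = (253044 + 0)/(452078 - 407) = 253044/451671 = 253044*(1/451671) = 7668/13687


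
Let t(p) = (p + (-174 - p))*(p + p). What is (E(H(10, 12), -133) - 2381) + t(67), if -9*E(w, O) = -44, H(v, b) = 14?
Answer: -231229/9 ≈ -25692.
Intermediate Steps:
E(w, O) = 44/9 (E(w, O) = -⅑*(-44) = 44/9)
t(p) = -348*p
(E(H(10, 12), -133) - 2381) + t(67) = (44/9 - 2381) - 348*67 = -21385/9 - 23316 = -231229/9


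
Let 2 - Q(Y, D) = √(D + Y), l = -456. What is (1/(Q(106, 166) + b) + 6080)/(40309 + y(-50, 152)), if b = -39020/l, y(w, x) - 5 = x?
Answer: 292221715111/1944904752841 + 25992*√17/1944904752841 ≈ 0.15025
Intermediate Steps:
y(w, x) = 5 + x
b = 9755/114 (b = -39020/(-456) = -39020*(-1/456) = 9755/114 ≈ 85.570)
Q(Y, D) = 2 - √(D + Y)
(1/(Q(106, 166) + b) + 6080)/(40309 + y(-50, 152)) = (1/((2 - √(166 + 106)) + 9755/114) + 6080)/(40309 + (5 + 152)) = (1/((2 - √272) + 9755/114) + 6080)/(40309 + 157) = (1/((2 - 4*√17) + 9755/114) + 6080)/40466 = (1/((2 - 4*√17) + 9755/114) + 6080)*(1/40466) = (1/(9983/114 - 4*√17) + 6080)*(1/40466) = (6080 + 1/(9983/114 - 4*√17))*(1/40466) = 3040/20233 + 1/(40466*(9983/114 - 4*√17))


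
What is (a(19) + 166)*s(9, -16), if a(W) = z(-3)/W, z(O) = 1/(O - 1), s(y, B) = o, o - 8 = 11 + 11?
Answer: 189225/38 ≈ 4979.6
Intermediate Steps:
o = 30 (o = 8 + (11 + 11) = 8 + 22 = 30)
s(y, B) = 30
z(O) = 1/(-1 + O)
a(W) = -1/(4*W) (a(W) = 1/((-1 - 3)*W) = 1/((-4)*W) = -1/(4*W))
(a(19) + 166)*s(9, -16) = (-¼/19 + 166)*30 = (-¼*1/19 + 166)*30 = (-1/76 + 166)*30 = (12615/76)*30 = 189225/38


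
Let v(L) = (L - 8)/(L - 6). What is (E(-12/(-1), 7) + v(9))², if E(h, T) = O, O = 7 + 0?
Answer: 484/9 ≈ 53.778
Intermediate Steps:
v(L) = (-8 + L)/(-6 + L)
O = 7
E(h, T) = 7
(E(-12/(-1), 7) + v(9))² = (7 + (-8 + 9)/(-6 + 9))² = (7 + 1/3)² = (7 + (⅓)*1)² = (7 + ⅓)² = (22/3)² = 484/9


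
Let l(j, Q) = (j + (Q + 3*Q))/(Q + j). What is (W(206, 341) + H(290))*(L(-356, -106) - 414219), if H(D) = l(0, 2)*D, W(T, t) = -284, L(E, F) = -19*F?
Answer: -361091580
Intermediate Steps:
l(j, Q) = (j + 4*Q)/(Q + j)
H(D) = 4*D (H(D) = ((0 + 4*2)/(2 + 0))*D = ((0 + 8)/2)*D = ((1/2)*8)*D = 4*D)
(W(206, 341) + H(290))*(L(-356, -106) - 414219) = (-284 + 4*290)*(-19*(-106) - 414219) = (-284 + 1160)*(2014 - 414219) = 876*(-412205) = -361091580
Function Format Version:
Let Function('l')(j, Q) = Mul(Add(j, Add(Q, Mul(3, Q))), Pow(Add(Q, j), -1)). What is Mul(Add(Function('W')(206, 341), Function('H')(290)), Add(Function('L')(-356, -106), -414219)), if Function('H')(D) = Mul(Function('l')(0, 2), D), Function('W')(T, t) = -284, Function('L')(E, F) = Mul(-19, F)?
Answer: -361091580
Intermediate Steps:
Function('l')(j, Q) = Mul(Pow(Add(Q, j), -1), Add(j, Mul(4, Q))) (Function('l')(j, Q) = Mul(Add(j, Mul(4, Q)), Pow(Add(Q, j), -1)) = Mul(Pow(Add(Q, j), -1), Add(j, Mul(4, Q))))
Function('H')(D) = Mul(4, D) (Function('H')(D) = Mul(Mul(Pow(Add(2, 0), -1), Add(0, Mul(4, 2))), D) = Mul(Mul(Pow(2, -1), Add(0, 8)), D) = Mul(Mul(Rational(1, 2), 8), D) = Mul(4, D))
Mul(Add(Function('W')(206, 341), Function('H')(290)), Add(Function('L')(-356, -106), -414219)) = Mul(Add(-284, Mul(4, 290)), Add(Mul(-19, -106), -414219)) = Mul(Add(-284, 1160), Add(2014, -414219)) = Mul(876, -412205) = -361091580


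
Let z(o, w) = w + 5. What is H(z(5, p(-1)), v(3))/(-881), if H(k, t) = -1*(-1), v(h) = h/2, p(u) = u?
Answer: -1/881 ≈ -0.0011351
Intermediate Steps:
v(h) = h/2 (v(h) = h*(½) = h/2)
z(o, w) = 5 + w
H(k, t) = 1
H(z(5, p(-1)), v(3))/(-881) = 1/(-881) = 1*(-1/881) = -1/881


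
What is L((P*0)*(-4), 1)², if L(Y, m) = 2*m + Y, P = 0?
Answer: 4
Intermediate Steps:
L(Y, m) = Y + 2*m
L((P*0)*(-4), 1)² = ((0*0)*(-4) + 2*1)² = (0*(-4) + 2)² = (0 + 2)² = 2² = 4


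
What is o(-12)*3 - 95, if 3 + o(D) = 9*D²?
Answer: 3784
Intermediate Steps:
o(D) = -3 + 9*D²
o(-12)*3 - 95 = (-3 + 9*(-12)²)*3 - 95 = (-3 + 9*144)*3 - 95 = (-3 + 1296)*3 - 95 = 1293*3 - 95 = 3879 - 95 = 3784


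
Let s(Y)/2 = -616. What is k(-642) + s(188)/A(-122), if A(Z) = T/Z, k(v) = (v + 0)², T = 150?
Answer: 30987452/75 ≈ 4.1317e+5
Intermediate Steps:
k(v) = v²
s(Y) = -1232 (s(Y) = 2*(-616) = -1232)
A(Z) = 150/Z
k(-642) + s(188)/A(-122) = (-642)² - 1232/(150/(-122)) = 412164 - 1232/(150*(-1/122)) = 412164 - 1232/(-75/61) = 412164 - 1232*(-61/75) = 412164 + 75152/75 = 30987452/75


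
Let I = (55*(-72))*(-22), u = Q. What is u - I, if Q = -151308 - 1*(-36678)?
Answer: -201750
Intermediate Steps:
Q = -114630 (Q = -151308 + 36678 = -114630)
u = -114630
I = 87120 (I = -3960*(-22) = 87120)
u - I = -114630 - 1*87120 = -114630 - 87120 = -201750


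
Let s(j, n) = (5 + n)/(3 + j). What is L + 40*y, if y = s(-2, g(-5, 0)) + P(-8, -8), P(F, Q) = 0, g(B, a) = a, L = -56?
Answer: 144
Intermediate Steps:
s(j, n) = (5 + n)/(3 + j)
y = 5 (y = (5 + 0)/(3 - 2) + 0 = 5/1 + 0 = 1*5 + 0 = 5 + 0 = 5)
L + 40*y = -56 + 40*5 = -56 + 200 = 144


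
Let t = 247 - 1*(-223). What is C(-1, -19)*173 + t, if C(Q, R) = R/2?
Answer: -2347/2 ≈ -1173.5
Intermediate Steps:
t = 470 (t = 247 + 223 = 470)
C(Q, R) = R/2 (C(Q, R) = R*(1/2) = R/2)
C(-1, -19)*173 + t = ((1/2)*(-19))*173 + 470 = -19/2*173 + 470 = -3287/2 + 470 = -2347/2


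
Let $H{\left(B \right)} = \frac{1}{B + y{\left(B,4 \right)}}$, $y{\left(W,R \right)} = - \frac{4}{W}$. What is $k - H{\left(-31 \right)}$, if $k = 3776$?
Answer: $\frac{3613663}{957} \approx 3776.0$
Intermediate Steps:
$H{\left(B \right)} = \frac{1}{B - \frac{4}{B}}$
$k - H{\left(-31 \right)} = 3776 - - \frac{31}{-4 + \left(-31\right)^{2}} = 3776 - - \frac{31}{-4 + 961} = 3776 - - \frac{31}{957} = 3776 + \frac{31}{957} = \frac{3613663}{957}$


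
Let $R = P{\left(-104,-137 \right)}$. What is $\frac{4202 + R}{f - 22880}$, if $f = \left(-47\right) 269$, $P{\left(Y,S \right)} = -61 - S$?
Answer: $- \frac{1426}{11841} \approx -0.12043$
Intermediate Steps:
$R = 76$ ($R = -61 - -137 = -61 + 137 = 76$)
$f = -12643$
$\frac{4202 + R}{f - 22880} = \frac{4202 + 76}{-12643 - 22880} = \frac{4278}{-35523} = 4278 \left(- \frac{1}{35523}\right) = - \frac{1426}{11841}$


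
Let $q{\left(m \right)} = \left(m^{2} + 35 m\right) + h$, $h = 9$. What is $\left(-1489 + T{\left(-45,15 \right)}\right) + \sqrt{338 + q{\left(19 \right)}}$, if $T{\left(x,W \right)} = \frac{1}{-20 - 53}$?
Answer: $- \frac{108698}{73} + \sqrt{1373} \approx -1452.0$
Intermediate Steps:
$T{\left(x,W \right)} = - \frac{1}{73}$ ($T{\left(x,W \right)} = \frac{1}{-73} = - \frac{1}{73}$)
$q{\left(m \right)} = 9 + m^{2} + 35 m$ ($q{\left(m \right)} = \left(m^{2} + 35 m\right) + 9 = 9 + m^{2} + 35 m$)
$\left(-1489 + T{\left(-45,15 \right)}\right) + \sqrt{338 + q{\left(19 \right)}} = \left(-1489 - \frac{1}{73}\right) + \sqrt{338 + \left(9 + 19^{2} + 35 \cdot 19\right)} = - \frac{108698}{73} + \sqrt{338 + \left(9 + 361 + 665\right)} = - \frac{108698}{73} + \sqrt{338 + 1035} = - \frac{108698}{73} + \sqrt{1373}$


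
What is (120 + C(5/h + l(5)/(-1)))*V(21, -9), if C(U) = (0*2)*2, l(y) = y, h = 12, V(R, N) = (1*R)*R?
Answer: 52920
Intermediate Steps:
V(R, N) = R**2 (V(R, N) = R*R = R**2)
C(U) = 0 (C(U) = 0*2 = 0)
(120 + C(5/h + l(5)/(-1)))*V(21, -9) = (120 + 0)*21**2 = 120*441 = 52920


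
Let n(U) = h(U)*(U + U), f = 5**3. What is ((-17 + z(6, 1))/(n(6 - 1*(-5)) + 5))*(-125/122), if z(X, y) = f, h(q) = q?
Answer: -6750/15067 ≈ -0.44800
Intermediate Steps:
f = 125
z(X, y) = 125
n(U) = 2*U**2 (n(U) = U*(U + U) = U*(2*U) = 2*U**2)
((-17 + z(6, 1))/(n(6 - 1*(-5)) + 5))*(-125/122) = ((-17 + 125)/(2*(6 - 1*(-5))**2 + 5))*(-125/122) = (108/(2*(6 + 5)**2 + 5))*(-125*1/122) = (108/(2*11**2 + 5))*(-125/122) = (108/(2*121 + 5))*(-125/122) = (108/(242 + 5))*(-125/122) = (108/247)*(-125/122) = -6750/15067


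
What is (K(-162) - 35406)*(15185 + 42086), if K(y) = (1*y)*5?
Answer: -2074126536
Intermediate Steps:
K(y) = 5*y (K(y) = y*5 = 5*y)
(K(-162) - 35406)*(15185 + 42086) = (5*(-162) - 35406)*(15185 + 42086) = (-810 - 35406)*57271 = -36216*57271 = -2074126536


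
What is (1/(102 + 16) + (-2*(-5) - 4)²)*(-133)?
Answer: -565117/118 ≈ -4789.1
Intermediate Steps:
(1/(102 + 16) + (-2*(-5) - 4)²)*(-133) = (1/118 + (10 - 4)²)*(-133) = (1/118 + 6²)*(-133) = (1/118 + 36)*(-133) = (4249/118)*(-133) = -565117/118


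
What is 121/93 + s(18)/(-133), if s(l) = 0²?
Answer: 121/93 ≈ 1.3011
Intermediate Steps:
s(l) = 0
121/93 + s(18)/(-133) = 121/93 + 0/(-133) = 121*(1/93) + 0*(-1/133) = 121/93 + 0 = 121/93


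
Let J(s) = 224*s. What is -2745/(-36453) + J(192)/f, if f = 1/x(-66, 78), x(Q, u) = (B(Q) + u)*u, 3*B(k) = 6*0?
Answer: 3179438826387/12151 ≈ 2.6166e+8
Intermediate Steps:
B(k) = 0 (B(k) = (6*0)/3 = (⅓)*0 = 0)
x(Q, u) = u² (x(Q, u) = (0 + u)*u = u*u = u²)
f = 1/6084 (f = 1/(78²) = 1/6084 ≈ 0.00016437)
-2745/(-36453) + J(192)/f = -2745/(-36453) + (224*192)/(1/6084) = -2745*(-1/36453) + 43008*6084 = 915/12151 + 261660672 = 3179438826387/12151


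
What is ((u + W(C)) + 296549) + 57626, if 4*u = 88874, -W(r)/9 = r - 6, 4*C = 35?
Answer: 1505475/4 ≈ 3.7637e+5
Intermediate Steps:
C = 35/4 (C = (¼)*35 = 35/4 ≈ 8.7500)
W(r) = 54 - 9*r (W(r) = -9*(r - 6) = -9*(-6 + r) = 54 - 9*r)
u = 44437/2 (u = (¼)*88874 = 44437/2 ≈ 22219.)
((u + W(C)) + 296549) + 57626 = ((44437/2 + (54 - 9*35/4)) + 296549) + 57626 = ((44437/2 + (54 - 315/4)) + 296549) + 57626 = ((44437/2 - 99/4) + 296549) + 57626 = (88775/4 + 296549) + 57626 = 1274971/4 + 57626 = 1505475/4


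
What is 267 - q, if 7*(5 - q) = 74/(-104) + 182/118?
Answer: 5629261/21476 ≈ 262.12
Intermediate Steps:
q = 104831/21476 (q = 5 - (74/(-104) + 182/118)/7 = 5 - (74*(-1/104) + 182*(1/118))/7 = 5 - (-37/52 + 91/59)/7 = 5 - ⅐*2549/3068 = 5 - 2549/21476 = 104831/21476 ≈ 4.8813)
267 - q = 267 - 1*104831/21476 = 267 - 104831/21476 = 5629261/21476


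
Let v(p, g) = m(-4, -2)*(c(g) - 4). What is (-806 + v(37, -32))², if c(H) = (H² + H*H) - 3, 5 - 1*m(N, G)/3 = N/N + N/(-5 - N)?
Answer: 649636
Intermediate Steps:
m(N, G) = 12 - 3*N/(-5 - N) (m(N, G) = 15 - 3*(N/N + N/(-5 - N)) = 15 - 3*(1 + N/(-5 - N)) = 15 + (-3 - 3*N/(-5 - N)) = 12 - 3*N/(-5 - N))
c(H) = -3 + 2*H² (c(H) = (H² + H²) - 3 = 2*H² - 3 = -3 + 2*H²)
v(p, g) = 0 (v(p, g) = (15*(4 - 4)/(5 - 4))*((-3 + 2*g²) - 4) = (15*0/1)*(-7 + 2*g²) = (15*1*0)*(-7 + 2*g²) = 0*(-7 + 2*g²) = 0)
(-806 + v(37, -32))² = (-806 + 0)² = (-806)² = 649636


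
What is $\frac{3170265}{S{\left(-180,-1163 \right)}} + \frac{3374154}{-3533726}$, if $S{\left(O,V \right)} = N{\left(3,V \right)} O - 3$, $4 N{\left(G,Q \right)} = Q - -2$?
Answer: $\frac{262537507241}{4395450326} \approx 59.729$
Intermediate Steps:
$N{\left(G,Q \right)} = \frac{1}{2} + \frac{Q}{4}$ ($N{\left(G,Q \right)} = \frac{Q - -2}{4} = \frac{Q + 2}{4} = \frac{2 + Q}{4} = \frac{1}{2} + \frac{Q}{4}$)
$S{\left(O,V \right)} = -3 + O \left(\frac{1}{2} + \frac{V}{4}\right)$ ($S{\left(O,V \right)} = \left(\frac{1}{2} + \frac{V}{4}\right) O - 3 = O \left(\frac{1}{2} + \frac{V}{4}\right) - 3 = -3 + O \left(\frac{1}{2} + \frac{V}{4}\right)$)
$\frac{3170265}{S{\left(-180,-1163 \right)}} + \frac{3374154}{-3533726} = \frac{3170265}{-3 + \frac{1}{4} \left(-180\right) \left(2 - 1163\right)} + \frac{3374154}{-3533726} = \frac{3170265}{-3 + \frac{1}{4} \left(-180\right) \left(-1161\right)} + 3374154 \left(- \frac{1}{3533726}\right) = \frac{3170265}{-3 + 52245} - \frac{241011}{252409} = \frac{3170265}{52242} - \frac{241011}{252409} = 3170265 \cdot \frac{1}{52242} - \frac{241011}{252409} = \frac{1056755}{17414} - \frac{241011}{252409} = \frac{262537507241}{4395450326}$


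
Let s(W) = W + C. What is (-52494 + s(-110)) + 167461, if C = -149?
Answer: 114708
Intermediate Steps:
s(W) = -149 + W (s(W) = W - 149 = -149 + W)
(-52494 + s(-110)) + 167461 = (-52494 + (-149 - 110)) + 167461 = (-52494 - 259) + 167461 = -52753 + 167461 = 114708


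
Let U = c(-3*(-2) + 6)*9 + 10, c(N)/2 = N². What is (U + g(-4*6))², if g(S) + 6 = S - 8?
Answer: 6574096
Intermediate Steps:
c(N) = 2*N²
g(S) = -14 + S (g(S) = -6 + (S - 8) = -6 + (-8 + S) = -14 + S)
U = 2602 (U = (2*(-3*(-2) + 6)²)*9 + 10 = (2*(6 + 6)²)*9 + 10 = (2*12²)*9 + 10 = (2*144)*9 + 10 = 288*9 + 10 = 2592 + 10 = 2602)
(U + g(-4*6))² = (2602 + (-14 - 4*6))² = (2602 + (-14 - 24))² = (2602 - 38)² = 2564² = 6574096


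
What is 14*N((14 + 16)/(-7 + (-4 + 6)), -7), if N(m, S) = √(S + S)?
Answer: 14*I*√14 ≈ 52.383*I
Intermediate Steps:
N(m, S) = √2*√S (N(m, S) = √(2*S) = √2*√S)
14*N((14 + 16)/(-7 + (-4 + 6)), -7) = 14*(√2*√(-7)) = 14*(√2*(I*√7)) = 14*(I*√14) = 14*I*√14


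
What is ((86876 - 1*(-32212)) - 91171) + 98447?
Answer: 126364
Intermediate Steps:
((86876 - 1*(-32212)) - 91171) + 98447 = ((86876 + 32212) - 91171) + 98447 = (119088 - 91171) + 98447 = 27917 + 98447 = 126364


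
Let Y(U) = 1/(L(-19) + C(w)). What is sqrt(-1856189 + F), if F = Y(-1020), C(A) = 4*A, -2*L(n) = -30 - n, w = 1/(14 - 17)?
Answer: I*sqrt(46404719)/5 ≈ 1362.4*I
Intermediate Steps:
w = -1/3 (w = 1/(-3) = -1/3 ≈ -0.33333)
L(n) = 15 + n/2 (L(n) = -(-30 - n)/2 = 15 + n/2)
Y(U) = 6/25 (Y(U) = 1/((15 + (1/2)*(-19)) + 4*(-1/3)) = 1/((15 - 19/2) - 4/3) = 1/(11/2 - 4/3) = 1/(25/6) = 6/25)
F = 6/25 ≈ 0.24000
sqrt(-1856189 + F) = sqrt(-1856189 + 6/25) = sqrt(-46404719/25) = I*sqrt(46404719)/5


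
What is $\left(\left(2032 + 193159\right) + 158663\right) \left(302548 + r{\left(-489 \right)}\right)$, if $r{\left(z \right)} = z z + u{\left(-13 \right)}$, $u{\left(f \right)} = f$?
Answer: $191667142224$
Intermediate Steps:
$r{\left(z \right)} = -13 + z^{2}$ ($r{\left(z \right)} = z z - 13 = z^{2} - 13 = -13 + z^{2}$)
$\left(\left(2032 + 193159\right) + 158663\right) \left(302548 + r{\left(-489 \right)}\right) = \left(\left(2032 + 193159\right) + 158663\right) \left(302548 - \left(13 - \left(-489\right)^{2}\right)\right) = \left(195191 + 158663\right) \left(302548 + \left(-13 + 239121\right)\right) = 353854 \left(302548 + 239108\right) = 353854 \cdot 541656 = 191667142224$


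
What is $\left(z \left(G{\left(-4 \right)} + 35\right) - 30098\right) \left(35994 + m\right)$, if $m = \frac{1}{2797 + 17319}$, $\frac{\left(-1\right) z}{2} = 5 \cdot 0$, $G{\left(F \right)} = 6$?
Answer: $- \frac{10896308284945}{10058} \approx -1.0833 \cdot 10^{9}$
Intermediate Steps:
$z = 0$ ($z = - 2 \cdot 5 \cdot 0 = \left(-2\right) 0 = 0$)
$m = \frac{1}{20116} \approx 4.9712 \cdot 10^{-5}$
$\left(z \left(G{\left(-4 \right)} + 35\right) - 30098\right) \left(35994 + m\right) = \left(0 \left(6 + 35\right) - 30098\right) \left(35994 + \frac{1}{20116}\right) = \left(0 \cdot 41 - 30098\right) \frac{724055305}{20116} = \left(0 - 30098\right) \frac{724055305}{20116} = \left(-30098\right) \frac{724055305}{20116} = - \frac{10896308284945}{10058}$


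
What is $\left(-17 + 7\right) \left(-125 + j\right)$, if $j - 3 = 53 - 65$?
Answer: $1340$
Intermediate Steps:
$j = -9$ ($j = 3 + \left(53 - 65\right) = 3 - 12 = -9$)
$\left(-17 + 7\right) \left(-125 + j\right) = \left(-17 + 7\right) \left(-125 - 9\right) = \left(-10\right) \left(-134\right) = 1340$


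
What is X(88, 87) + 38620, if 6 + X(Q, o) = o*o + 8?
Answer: 46191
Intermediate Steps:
X(Q, o) = 2 + o² (X(Q, o) = -6 + (o*o + 8) = -6 + (o² + 8) = -6 + (8 + o²) = 2 + o²)
X(88, 87) + 38620 = (2 + 87²) + 38620 = (2 + 7569) + 38620 = 7571 + 38620 = 46191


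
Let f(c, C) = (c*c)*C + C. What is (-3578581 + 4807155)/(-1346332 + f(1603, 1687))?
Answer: 614287/2166792869 ≈ 0.00028350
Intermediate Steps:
f(c, C) = C + C*c**2 (f(c, C) = c**2*C + C = C*c**2 + C = C + C*c**2)
(-3578581 + 4807155)/(-1346332 + f(1603, 1687)) = (-3578581 + 4807155)/(-1346332 + 1687*(1 + 1603**2)) = 1228574/(-1346332 + 1687*(1 + 2569609)) = 1228574/(-1346332 + 1687*2569610) = 1228574/(-1346332 + 4334932070) = 1228574/4333585738 = 1228574*(1/4333585738) = 614287/2166792869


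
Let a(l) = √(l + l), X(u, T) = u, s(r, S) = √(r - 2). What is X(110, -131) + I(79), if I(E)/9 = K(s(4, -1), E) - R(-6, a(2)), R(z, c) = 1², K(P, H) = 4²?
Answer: 245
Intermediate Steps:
s(r, S) = √(-2 + r)
K(P, H) = 16
a(l) = √2*√l (a(l) = √(2*l) = √2*√l)
R(z, c) = 1
I(E) = 135 (I(E) = 9*(16 - 1*1) = 9*(16 - 1) = 9*15 = 135)
X(110, -131) + I(79) = 110 + 135 = 245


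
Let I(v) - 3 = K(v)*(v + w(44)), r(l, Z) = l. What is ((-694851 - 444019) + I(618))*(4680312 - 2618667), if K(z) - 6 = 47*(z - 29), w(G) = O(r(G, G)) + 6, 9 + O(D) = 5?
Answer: 33044691354885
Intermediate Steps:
O(D) = -4 (O(D) = -9 + 5 = -4)
w(G) = 2 (w(G) = -4 + 6 = 2)
K(z) = -1357 + 47*z (K(z) = 6 + 47*(z - 29) = 6 + 47*(-29 + z) = 6 + (-1363 + 47*z) = -1357 + 47*z)
I(v) = 3 + (-1357 + 47*v)*(2 + v) (I(v) = 3 + (-1357 + 47*v)*(v + 2) = 3 + (-1357 + 47*v)*(2 + v))
((-694851 - 444019) + I(618))*(4680312 - 2618667) = ((-694851 - 444019) + (-2711 - 1263*618 + 47*618²))*(4680312 - 2618667) = (-1138870 + (-2711 - 780534 + 47*381924))*2061645 = (-1138870 + (-2711 - 780534 + 17950428))*2061645 = (-1138870 + 17167183)*2061645 = 16028313*2061645 = 33044691354885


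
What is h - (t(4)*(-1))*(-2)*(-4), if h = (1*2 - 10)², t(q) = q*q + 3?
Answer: 216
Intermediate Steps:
t(q) = 3 + q² (t(q) = q² + 3 = 3 + q²)
h = 64 (h = (2 - 10)² = (-8)² = 64)
h - (t(4)*(-1))*(-2)*(-4) = 64 - ((3 + 4²)*(-1))*(-2)*(-4) = 64 - ((3 + 16)*(-1))*(-2)*(-4) = 64 - (19*(-1))*(-2)*(-4) = 64 - (-19*(-2))*(-4) = 64 - 38*(-4) = 64 - 1*(-152) = 64 + 152 = 216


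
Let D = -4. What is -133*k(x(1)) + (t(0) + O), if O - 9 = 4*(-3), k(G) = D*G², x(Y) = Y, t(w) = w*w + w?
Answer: 529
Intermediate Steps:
t(w) = w + w² (t(w) = w² + w = w + w²)
k(G) = -4*G²
O = -3 (O = 9 + 4*(-3) = 9 - 12 = -3)
-133*k(x(1)) + (t(0) + O) = -(-532)*1² + (0*(1 + 0) - 3) = -(-532) + (0*1 - 3) = -133*(-4) + (0 - 3) = 532 - 3 = 529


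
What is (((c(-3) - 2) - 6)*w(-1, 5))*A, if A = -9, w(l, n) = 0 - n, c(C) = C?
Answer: -495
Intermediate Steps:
w(l, n) = -n
(((c(-3) - 2) - 6)*w(-1, 5))*A = (((-3 - 2) - 6)*(-1*5))*(-9) = ((-5 - 6)*(-5))*(-9) = -11*(-5)*(-9) = 55*(-9) = -495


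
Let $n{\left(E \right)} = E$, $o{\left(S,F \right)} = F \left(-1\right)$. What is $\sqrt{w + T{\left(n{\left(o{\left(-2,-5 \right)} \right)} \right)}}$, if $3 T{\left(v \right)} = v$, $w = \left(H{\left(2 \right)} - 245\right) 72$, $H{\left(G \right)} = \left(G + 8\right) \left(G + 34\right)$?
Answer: $\frac{\sqrt{74535}}{3} \approx 91.004$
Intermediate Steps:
$o{\left(S,F \right)} = - F$
$H{\left(G \right)} = \left(8 + G\right) \left(34 + G\right)$
$w = 8280$ ($w = \left(\left(272 + 2^{2} + 42 \cdot 2\right) - 245\right) 72 = \left(\left(272 + 4 + 84\right) - 245\right) 72 = \left(360 - 245\right) 72 = 115 \cdot 72 = 8280$)
$T{\left(v \right)} = \frac{v}{3}$
$\sqrt{w + T{\left(n{\left(o{\left(-2,-5 \right)} \right)} \right)}} = \sqrt{8280 + \frac{\left(-1\right) \left(-5\right)}{3}} = \sqrt{8280 + \frac{1}{3} \cdot 5} = \sqrt{8280 + \frac{5}{3}} = \sqrt{\frac{24845}{3}} = \frac{\sqrt{74535}}{3}$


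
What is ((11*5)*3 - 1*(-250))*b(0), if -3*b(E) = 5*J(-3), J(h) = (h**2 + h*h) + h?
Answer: -10375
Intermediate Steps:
J(h) = h + 2*h**2 (J(h) = (h**2 + h**2) + h = 2*h**2 + h = h + 2*h**2)
b(E) = -25 (b(E) = -5*(-3*(1 + 2*(-3)))/3 = -5*(-3*(1 - 6))/3 = -5*(-3*(-5))/3 = -5*15/3 = -1/3*75 = -25)
((11*5)*3 - 1*(-250))*b(0) = ((11*5)*3 - 1*(-250))*(-25) = (55*3 + 250)*(-25) = (165 + 250)*(-25) = 415*(-25) = -10375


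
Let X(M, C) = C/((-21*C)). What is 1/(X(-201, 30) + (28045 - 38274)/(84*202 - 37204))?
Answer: 424956/194573 ≈ 2.1840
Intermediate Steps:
X(M, C) = -1/21 (X(M, C) = C*(-1/(21*C)) = -1/21)
1/(X(-201, 30) + (28045 - 38274)/(84*202 - 37204)) = 1/(-1/21 + (28045 - 38274)/(84*202 - 37204)) = 1/(-1/21 - 10229/(16968 - 37204)) = 1/(-1/21 - 10229/(-20236)) = 1/(-1/21 - 10229*(-1/20236)) = 1/(-1/21 + 10229/20236) = 1/(194573/424956) = 424956/194573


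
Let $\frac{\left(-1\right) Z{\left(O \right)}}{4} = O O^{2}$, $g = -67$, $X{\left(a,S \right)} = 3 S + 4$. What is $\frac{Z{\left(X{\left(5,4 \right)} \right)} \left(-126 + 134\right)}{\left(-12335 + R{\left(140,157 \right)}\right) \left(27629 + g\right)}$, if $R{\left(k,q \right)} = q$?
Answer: $\frac{32768}{83912509} \approx 0.0003905$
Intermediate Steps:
$X{\left(a,S \right)} = 4 + 3 S$
$Z{\left(O \right)} = - 4 O^{3}$ ($Z{\left(O \right)} = - 4 O O^{2} = - 4 O^{3}$)
$\frac{Z{\left(X{\left(5,4 \right)} \right)} \left(-126 + 134\right)}{\left(-12335 + R{\left(140,157 \right)}\right) \left(27629 + g\right)} = \frac{- 4 \left(4 + 3 \cdot 4\right)^{3} \left(-126 + 134\right)}{\left(-12335 + 157\right) \left(27629 - 67\right)} = \frac{- 4 \left(4 + 12\right)^{3} \cdot 8}{\left(-12178\right) 27562} = \frac{- 4 \cdot 16^{3} \cdot 8}{-335650036} = \left(-4\right) 4096 \cdot 8 \left(- \frac{1}{335650036}\right) = \left(-16384\right) 8 \left(- \frac{1}{335650036}\right) = \left(-131072\right) \left(- \frac{1}{335650036}\right) = \frac{32768}{83912509}$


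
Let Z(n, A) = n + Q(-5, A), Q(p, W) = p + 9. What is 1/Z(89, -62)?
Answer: 1/93 ≈ 0.010753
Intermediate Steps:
Q(p, W) = 9 + p
Z(n, A) = 4 + n (Z(n, A) = n + (9 - 5) = n + 4 = 4 + n)
1/Z(89, -62) = 1/(4 + 89) = 1/93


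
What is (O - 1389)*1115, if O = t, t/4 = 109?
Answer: -1062595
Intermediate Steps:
t = 436 (t = 4*109 = 436)
O = 436
(O - 1389)*1115 = (436 - 1389)*1115 = -953*1115 = -1062595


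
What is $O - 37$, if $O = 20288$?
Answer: $20251$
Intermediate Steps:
$O - 37 = 20288 - 37 = 20251$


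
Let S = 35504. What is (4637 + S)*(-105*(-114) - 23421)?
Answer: -459654591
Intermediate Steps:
(4637 + S)*(-105*(-114) - 23421) = (4637 + 35504)*(-105*(-114) - 23421) = 40141*(11970 - 23421) = 40141*(-11451) = -459654591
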